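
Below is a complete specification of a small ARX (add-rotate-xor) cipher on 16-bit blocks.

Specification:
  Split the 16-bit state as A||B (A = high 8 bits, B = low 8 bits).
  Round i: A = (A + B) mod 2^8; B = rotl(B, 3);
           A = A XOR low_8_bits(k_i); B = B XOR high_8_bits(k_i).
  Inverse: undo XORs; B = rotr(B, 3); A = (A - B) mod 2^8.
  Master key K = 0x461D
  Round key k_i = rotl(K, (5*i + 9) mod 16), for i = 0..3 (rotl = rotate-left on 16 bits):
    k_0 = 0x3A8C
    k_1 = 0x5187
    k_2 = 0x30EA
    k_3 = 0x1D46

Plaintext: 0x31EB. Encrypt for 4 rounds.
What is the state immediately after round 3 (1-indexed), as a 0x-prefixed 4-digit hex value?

0x06E3

s_0 = plaintext = 0x31EB
s_1 = Round(s_0, k_0) = 0x9065
s_2 = Round(s_1, k_1) = 0x727A
s_3 = Round(s_2, k_2) = 0x06E3
s_4 = Round(s_3, k_3) = 0xAF02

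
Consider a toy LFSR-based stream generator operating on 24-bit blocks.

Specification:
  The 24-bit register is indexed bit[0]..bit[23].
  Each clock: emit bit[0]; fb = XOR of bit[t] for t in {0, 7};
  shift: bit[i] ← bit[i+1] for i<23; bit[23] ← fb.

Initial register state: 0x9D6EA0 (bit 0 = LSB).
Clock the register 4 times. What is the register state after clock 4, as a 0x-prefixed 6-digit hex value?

0xD9D6EA

reg_0 = 0x9D6EA0
clock 1: out=0, reg = 0xCEB750
clock 2: out=0, reg = 0x675BA8
clock 3: out=0, reg = 0xB3ADD4
clock 4: out=0, reg = 0xD9D6EA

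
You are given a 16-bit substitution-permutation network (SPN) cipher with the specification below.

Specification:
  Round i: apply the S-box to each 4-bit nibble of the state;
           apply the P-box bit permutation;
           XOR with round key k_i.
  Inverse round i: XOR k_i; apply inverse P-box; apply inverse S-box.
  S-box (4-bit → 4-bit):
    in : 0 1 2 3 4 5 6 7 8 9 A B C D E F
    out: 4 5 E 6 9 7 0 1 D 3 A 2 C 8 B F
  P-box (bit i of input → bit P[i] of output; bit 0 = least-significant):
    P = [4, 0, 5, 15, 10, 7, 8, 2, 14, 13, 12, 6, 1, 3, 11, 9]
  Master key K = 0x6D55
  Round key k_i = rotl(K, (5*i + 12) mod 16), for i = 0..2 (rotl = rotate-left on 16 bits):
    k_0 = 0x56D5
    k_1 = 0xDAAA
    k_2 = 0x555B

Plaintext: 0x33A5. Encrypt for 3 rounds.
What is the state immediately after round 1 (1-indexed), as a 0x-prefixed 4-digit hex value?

0x6E68

s_0 = plaintext = 0x33A5
s_1 = Round(s_0, k_0) = 0x6E68
s_2 = Round(s_1, k_1) = 0x3ADA
s_3 = Round(s_2, k_2) = 0xFD16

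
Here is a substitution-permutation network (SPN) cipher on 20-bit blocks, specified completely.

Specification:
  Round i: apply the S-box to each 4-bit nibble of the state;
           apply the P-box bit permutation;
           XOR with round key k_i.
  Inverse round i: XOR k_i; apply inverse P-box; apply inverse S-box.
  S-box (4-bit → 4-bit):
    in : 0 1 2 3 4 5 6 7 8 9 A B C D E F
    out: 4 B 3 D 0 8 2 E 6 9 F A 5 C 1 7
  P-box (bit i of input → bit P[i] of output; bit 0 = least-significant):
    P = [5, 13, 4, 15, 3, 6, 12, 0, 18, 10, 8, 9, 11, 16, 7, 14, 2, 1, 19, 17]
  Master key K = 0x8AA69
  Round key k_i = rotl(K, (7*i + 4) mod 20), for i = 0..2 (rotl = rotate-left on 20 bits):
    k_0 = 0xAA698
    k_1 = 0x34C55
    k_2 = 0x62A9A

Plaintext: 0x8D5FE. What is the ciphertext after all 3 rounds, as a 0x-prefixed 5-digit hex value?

0x74A7D

s_0 = plaintext = 0x8D5FE
s_1 = Round(s_0, k_0) = 0x2F472
s_2 = Round(s_1, k_1) = 0x274B2
s_3 = Round(s_2, k_2) = 0x74A7D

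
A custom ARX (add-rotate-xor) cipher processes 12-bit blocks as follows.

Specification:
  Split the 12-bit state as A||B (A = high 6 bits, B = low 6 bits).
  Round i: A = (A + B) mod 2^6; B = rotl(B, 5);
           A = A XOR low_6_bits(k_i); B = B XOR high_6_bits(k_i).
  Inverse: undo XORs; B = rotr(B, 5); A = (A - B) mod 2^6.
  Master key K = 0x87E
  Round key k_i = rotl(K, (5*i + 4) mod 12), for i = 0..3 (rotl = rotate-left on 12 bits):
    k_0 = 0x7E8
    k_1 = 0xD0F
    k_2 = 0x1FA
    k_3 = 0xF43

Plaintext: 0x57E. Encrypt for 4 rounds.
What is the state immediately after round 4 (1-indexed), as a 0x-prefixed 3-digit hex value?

0xB13

s_0 = plaintext = 0x57E
s_1 = Round(s_0, k_0) = 0xEC0
s_2 = Round(s_1, k_1) = 0xD34
s_3 = Round(s_2, k_2) = 0x49D
s_4 = Round(s_3, k_3) = 0xB13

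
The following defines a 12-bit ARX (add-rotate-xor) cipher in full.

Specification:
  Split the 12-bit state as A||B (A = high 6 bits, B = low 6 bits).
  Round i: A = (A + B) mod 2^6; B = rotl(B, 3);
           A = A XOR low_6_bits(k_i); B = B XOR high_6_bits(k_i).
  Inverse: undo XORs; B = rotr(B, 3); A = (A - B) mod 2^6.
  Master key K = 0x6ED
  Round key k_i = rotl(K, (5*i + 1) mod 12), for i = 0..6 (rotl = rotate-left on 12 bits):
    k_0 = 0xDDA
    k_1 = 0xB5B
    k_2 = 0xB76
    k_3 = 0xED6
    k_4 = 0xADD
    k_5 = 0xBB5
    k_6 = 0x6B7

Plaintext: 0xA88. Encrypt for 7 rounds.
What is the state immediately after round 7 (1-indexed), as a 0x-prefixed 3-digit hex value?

0xC2D

s_0 = plaintext = 0xA88
s_1 = Round(s_0, k_0) = 0xA36
s_2 = Round(s_1, k_1) = 0x15B
s_3 = Round(s_2, k_2) = 0x5B6
s_4 = Round(s_3, k_3) = 0x68D
s_5 = Round(s_4, k_4) = 0xE82
s_6 = Round(s_5, k_5) = 0x27E
s_7 = Round(s_6, k_6) = 0xC2D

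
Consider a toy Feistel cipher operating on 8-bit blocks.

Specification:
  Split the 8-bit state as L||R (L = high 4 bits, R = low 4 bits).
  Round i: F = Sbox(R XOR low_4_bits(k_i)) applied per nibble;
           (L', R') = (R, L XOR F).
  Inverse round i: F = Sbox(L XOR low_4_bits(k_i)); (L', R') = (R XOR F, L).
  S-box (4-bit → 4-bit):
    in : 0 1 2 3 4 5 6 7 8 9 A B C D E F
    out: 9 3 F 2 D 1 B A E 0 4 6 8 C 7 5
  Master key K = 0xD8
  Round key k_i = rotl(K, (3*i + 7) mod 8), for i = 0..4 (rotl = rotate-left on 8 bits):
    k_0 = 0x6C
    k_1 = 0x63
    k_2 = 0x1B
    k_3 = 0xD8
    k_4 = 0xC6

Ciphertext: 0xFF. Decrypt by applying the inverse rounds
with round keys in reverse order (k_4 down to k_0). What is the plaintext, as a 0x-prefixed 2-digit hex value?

s_0 = ciphertext = 0xFF
s_1 = InvRound(s_0, k_4) = 0xFF
s_2 = InvRound(s_1, k_3) = 0x5F
s_3 = InvRound(s_2, k_2) = 0x85
s_4 = InvRound(s_3, k_1) = 0x38
s_5 = InvRound(s_4, k_0) = 0xD3

0xD3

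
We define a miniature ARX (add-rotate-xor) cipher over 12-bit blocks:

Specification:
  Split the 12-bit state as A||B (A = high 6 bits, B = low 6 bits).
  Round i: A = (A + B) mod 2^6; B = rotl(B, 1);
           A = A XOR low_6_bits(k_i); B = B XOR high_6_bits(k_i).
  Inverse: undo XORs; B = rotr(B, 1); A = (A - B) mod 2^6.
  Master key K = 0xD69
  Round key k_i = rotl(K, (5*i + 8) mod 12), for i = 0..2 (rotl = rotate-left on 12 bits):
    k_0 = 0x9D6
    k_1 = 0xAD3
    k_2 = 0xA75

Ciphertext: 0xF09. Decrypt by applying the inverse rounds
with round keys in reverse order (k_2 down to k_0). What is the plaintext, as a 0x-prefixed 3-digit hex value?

s_0 = ciphertext = 0xF09
s_1 = InvRound(s_0, k_2) = 0xE50
s_2 = InvRound(s_1, k_1) = 0xB7D
s_3 = InvRound(s_2, k_0) = 0xB8D

0xB8D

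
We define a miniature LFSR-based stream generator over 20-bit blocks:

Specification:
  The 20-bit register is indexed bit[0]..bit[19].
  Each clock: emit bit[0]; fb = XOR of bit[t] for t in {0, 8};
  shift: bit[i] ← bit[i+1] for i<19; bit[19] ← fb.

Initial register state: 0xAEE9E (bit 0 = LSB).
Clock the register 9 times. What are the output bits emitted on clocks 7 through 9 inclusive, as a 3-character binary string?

reg_0 = 0xAEE9E
clock 1: out=0, reg = 0x5774F
clock 2: out=1, reg = 0x2BBA7
clock 3: out=1, reg = 0x15DD3
clock 4: out=1, reg = 0x0AEE9
clock 5: out=1, reg = 0x85774
clock 6: out=0, reg = 0xC2BBA
clock 7: out=0, reg = 0xE15DD
clock 8: out=1, reg = 0x70AEE
clock 9: out=0, reg = 0x38577

010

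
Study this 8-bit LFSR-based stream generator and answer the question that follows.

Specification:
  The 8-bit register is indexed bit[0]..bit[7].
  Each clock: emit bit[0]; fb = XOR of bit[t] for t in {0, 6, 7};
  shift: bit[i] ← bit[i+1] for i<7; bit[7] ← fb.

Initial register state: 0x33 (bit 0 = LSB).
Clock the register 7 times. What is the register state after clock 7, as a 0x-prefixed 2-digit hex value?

0x7A

reg_0 = 0x33
clock 1: out=1, reg = 0x99
clock 2: out=1, reg = 0x4C
clock 3: out=0, reg = 0xA6
clock 4: out=0, reg = 0xD3
clock 5: out=1, reg = 0xE9
clock 6: out=1, reg = 0xF4
clock 7: out=0, reg = 0x7A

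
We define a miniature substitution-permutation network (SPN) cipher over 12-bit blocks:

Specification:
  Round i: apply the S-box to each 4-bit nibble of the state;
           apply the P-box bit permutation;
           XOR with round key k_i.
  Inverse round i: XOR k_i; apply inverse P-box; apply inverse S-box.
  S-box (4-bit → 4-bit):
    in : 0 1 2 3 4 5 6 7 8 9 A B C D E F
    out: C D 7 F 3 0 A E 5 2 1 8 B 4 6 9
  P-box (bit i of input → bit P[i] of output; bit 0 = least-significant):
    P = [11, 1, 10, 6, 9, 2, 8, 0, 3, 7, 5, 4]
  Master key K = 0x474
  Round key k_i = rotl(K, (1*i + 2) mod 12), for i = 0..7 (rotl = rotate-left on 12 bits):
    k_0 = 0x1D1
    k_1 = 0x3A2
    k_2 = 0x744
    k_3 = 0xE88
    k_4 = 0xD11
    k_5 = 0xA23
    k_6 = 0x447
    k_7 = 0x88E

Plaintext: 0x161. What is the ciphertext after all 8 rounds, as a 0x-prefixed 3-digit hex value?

s_0 = plaintext = 0x161
s_1 = Round(s_0, k_0) = 0xDAC
s_2 = Round(s_1, k_1) = 0x9C0
s_3 = Round(s_2, k_2) = 0x181
s_4 = Round(s_3, k_3) = 0x1F0
s_5 = Round(s_4, k_4) = 0xB68
s_6 = Round(s_5, k_5) = 0x636
s_7 = Round(s_6, k_6) = 0x790
s_8 = Round(s_7, k_7) = 0xC7A

0xC7A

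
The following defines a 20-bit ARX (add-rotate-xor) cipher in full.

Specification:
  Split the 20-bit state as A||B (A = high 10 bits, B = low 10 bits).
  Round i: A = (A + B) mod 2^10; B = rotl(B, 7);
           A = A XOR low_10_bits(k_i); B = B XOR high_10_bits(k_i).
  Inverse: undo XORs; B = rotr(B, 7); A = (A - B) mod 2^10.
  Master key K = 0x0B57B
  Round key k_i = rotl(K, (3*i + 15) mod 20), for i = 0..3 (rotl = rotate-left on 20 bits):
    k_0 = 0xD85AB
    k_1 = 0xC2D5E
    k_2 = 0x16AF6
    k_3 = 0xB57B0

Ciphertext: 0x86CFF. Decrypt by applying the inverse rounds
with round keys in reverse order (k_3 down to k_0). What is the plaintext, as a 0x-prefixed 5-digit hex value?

s_0 = ciphertext = 0x86CFF
s_1 = InvRound(s_0, k_3) = 0x15D54
s_2 = InvRound(s_1, k_2) = 0x8BC72
s_3 = InvRound(s_2, k_1) = 0xE8FCE
s_4 = InvRound(s_3, k_0) = 0x23D79

0x23D79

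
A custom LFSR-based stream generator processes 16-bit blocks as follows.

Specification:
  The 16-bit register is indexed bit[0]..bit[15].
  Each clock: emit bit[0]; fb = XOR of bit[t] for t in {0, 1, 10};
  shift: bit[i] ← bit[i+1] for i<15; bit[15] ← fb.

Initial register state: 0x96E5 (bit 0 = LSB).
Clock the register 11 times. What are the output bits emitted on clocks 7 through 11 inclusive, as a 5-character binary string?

reg_0 = 0x96E5
clock 1: out=1, reg = 0x4B72
clock 2: out=0, reg = 0xA5B9
clock 3: out=1, reg = 0x52DC
clock 4: out=0, reg = 0x296E
clock 5: out=0, reg = 0x94B7
clock 6: out=1, reg = 0xCA5B
clock 7: out=1, reg = 0x652D
clock 8: out=1, reg = 0x3296
clock 9: out=0, reg = 0x994B
clock 10: out=1, reg = 0x4CA5
clock 11: out=1, reg = 0x2652

11011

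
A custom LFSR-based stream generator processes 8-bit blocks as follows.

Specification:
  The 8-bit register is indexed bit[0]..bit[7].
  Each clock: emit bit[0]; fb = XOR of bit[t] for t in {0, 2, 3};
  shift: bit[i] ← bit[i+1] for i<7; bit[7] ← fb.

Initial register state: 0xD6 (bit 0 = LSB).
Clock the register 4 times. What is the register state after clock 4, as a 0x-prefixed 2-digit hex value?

0x9D

reg_0 = 0xD6
clock 1: out=0, reg = 0xEB
clock 2: out=1, reg = 0x75
clock 3: out=1, reg = 0x3A
clock 4: out=0, reg = 0x9D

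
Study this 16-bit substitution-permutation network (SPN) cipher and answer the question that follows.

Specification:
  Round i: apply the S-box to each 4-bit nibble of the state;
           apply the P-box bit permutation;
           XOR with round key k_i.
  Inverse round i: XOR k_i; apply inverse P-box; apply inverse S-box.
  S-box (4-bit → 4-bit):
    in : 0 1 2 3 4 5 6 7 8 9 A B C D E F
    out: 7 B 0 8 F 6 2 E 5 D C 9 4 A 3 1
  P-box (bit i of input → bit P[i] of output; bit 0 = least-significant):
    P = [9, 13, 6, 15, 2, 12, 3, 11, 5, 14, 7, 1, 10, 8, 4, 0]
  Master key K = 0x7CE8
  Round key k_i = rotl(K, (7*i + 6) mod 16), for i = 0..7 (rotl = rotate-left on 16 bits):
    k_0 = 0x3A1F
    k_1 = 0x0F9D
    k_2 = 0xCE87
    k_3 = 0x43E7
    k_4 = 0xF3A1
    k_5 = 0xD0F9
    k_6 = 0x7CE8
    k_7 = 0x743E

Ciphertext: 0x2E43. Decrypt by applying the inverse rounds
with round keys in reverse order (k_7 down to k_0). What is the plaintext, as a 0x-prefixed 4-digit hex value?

0x3C91

s_0 = ciphertext = 0x2E43
s_1 = InvRound(s_0, k_7) = 0xAE48
s_2 = InvRound(s_1, k_6) = 0x206B
s_3 = InvRound(s_2, k_5) = 0xC76D
s_4 = InvRound(s_3, k_4) = 0xFC05
s_5 = InvRound(s_4, k_3) = 0xE9D4
s_6 = InvRound(s_5, k_2) = 0x4320
s_7 = InvRound(s_6, k_1) = 0x9092
s_8 = InvRound(s_7, k_0) = 0x3C91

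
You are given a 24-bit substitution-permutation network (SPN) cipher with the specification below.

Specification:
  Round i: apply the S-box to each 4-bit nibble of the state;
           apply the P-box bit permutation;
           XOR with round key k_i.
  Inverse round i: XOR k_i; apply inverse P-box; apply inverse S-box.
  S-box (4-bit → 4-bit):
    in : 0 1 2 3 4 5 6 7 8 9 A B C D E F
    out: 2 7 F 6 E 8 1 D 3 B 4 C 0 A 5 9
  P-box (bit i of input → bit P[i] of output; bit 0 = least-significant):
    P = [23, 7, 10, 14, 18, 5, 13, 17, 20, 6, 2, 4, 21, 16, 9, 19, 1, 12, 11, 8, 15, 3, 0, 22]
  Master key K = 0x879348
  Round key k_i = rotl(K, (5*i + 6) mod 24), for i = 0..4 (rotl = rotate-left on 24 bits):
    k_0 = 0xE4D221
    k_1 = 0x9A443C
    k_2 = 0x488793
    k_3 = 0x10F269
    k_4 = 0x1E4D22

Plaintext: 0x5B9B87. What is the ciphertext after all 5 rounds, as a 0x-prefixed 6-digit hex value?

0x1A316D

s_0 = plaintext = 0x5B9B87
s_1 = Round(s_0, k_0) = 0x099F15
s_2 = Round(s_1, k_1) = 0xA73506
s_3 = Round(s_2, k_2) = 0xC98CA0
s_4 = Round(s_3, k_3) = 0x31C3EB
s_5 = Round(s_4, k_4) = 0x1A316D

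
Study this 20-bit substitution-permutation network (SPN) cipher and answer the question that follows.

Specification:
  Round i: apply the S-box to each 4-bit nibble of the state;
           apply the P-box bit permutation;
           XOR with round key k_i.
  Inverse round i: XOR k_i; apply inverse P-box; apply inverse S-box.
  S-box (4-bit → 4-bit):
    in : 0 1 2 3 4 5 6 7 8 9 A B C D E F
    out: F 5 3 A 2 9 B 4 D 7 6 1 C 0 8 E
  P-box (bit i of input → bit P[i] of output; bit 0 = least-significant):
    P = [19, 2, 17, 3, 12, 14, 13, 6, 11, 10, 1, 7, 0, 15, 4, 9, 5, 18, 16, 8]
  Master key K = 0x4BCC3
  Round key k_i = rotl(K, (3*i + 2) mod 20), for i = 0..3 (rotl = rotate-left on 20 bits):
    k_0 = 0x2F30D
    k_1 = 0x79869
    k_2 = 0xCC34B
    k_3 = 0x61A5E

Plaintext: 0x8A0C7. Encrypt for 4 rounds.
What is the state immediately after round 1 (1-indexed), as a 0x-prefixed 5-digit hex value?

0x15EFF

s_0 = plaintext = 0x8A0C7
s_1 = Round(s_0, k_0) = 0x15EFF
s_2 = Round(s_1, k_1) = 0x4FA84
s_3 = Round(s_2, k_2) = 0x8751D
s_4 = Round(s_3, k_3) = 0x723EE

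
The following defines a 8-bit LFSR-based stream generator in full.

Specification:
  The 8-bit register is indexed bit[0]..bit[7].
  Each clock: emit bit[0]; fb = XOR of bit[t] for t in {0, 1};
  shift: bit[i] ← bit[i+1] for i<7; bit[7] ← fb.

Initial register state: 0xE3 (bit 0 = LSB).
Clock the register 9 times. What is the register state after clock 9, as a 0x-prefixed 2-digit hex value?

reg_0 = 0xE3
clock 1: out=1, reg = 0x71
clock 2: out=1, reg = 0xB8
clock 3: out=0, reg = 0x5C
clock 4: out=0, reg = 0x2E
clock 5: out=0, reg = 0x97
clock 6: out=1, reg = 0x4B
clock 7: out=1, reg = 0x25
clock 8: out=1, reg = 0x92
clock 9: out=0, reg = 0xC9

0xC9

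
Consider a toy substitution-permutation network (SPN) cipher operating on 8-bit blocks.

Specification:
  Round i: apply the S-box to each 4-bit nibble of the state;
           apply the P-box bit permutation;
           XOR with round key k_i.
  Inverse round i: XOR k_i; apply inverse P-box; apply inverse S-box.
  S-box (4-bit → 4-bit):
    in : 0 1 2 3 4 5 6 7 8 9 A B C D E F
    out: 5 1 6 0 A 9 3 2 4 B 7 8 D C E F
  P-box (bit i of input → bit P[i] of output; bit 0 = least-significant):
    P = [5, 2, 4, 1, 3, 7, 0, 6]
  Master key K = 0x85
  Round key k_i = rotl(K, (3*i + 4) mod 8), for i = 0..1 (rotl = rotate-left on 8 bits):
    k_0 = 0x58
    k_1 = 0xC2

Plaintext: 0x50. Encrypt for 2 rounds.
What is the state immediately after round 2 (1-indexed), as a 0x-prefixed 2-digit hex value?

0x73

s_0 = plaintext = 0x50
s_1 = Round(s_0, k_0) = 0x20
s_2 = Round(s_1, k_1) = 0x73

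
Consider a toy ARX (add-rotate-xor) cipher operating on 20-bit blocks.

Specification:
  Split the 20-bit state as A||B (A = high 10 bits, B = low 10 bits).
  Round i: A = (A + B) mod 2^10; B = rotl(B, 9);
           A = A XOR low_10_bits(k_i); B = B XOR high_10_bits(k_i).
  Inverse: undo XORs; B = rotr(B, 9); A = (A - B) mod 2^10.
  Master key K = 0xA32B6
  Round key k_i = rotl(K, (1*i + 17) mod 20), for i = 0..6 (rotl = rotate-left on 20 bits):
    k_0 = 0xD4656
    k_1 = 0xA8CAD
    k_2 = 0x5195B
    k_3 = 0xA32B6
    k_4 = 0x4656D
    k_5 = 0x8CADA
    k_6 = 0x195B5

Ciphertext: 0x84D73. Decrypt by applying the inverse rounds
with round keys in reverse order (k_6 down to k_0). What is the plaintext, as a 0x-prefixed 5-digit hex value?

s_0 = ciphertext = 0x84D73
s_1 = InvRound(s_0, k_6) = 0x5EA2C
s_2 = InvRound(s_1, k_5) = 0xD903C
s_3 = InvRound(s_2, k_4) = 0xEFE4A
s_4 = InvRound(s_3, k_3) = 0xDF58C
s_5 = InvRound(s_4, k_2) = 0x24994
s_6 = InvRound(s_5, k_1) = 0x7426F
s_7 = InvRound(s_6, k_0) = 0x42A7C

0x42A7C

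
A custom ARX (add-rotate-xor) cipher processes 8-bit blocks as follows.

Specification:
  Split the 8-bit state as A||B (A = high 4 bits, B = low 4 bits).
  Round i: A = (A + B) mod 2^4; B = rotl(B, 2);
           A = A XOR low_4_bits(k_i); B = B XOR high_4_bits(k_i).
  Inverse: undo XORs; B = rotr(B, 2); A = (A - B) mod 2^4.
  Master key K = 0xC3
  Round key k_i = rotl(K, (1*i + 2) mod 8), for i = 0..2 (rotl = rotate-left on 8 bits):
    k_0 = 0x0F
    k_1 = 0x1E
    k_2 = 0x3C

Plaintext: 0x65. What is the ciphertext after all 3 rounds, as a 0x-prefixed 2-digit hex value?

0x72

s_0 = plaintext = 0x65
s_1 = Round(s_0, k_0) = 0x45
s_2 = Round(s_1, k_1) = 0x74
s_3 = Round(s_2, k_2) = 0x72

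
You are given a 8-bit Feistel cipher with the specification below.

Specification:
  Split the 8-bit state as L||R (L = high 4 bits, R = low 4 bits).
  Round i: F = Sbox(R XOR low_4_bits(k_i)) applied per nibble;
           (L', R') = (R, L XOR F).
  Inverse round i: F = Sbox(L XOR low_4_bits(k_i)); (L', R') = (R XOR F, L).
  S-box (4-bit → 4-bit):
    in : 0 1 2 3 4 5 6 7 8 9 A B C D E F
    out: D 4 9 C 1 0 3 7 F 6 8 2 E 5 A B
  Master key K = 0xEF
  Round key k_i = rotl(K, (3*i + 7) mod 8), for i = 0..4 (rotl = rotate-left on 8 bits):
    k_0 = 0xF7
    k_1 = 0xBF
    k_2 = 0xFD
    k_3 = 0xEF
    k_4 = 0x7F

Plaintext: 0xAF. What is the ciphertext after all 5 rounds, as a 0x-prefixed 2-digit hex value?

s_0 = plaintext = 0xAF
s_1 = Round(s_0, k_0) = 0xF5
s_2 = Round(s_1, k_1) = 0x57
s_3 = Round(s_2, k_2) = 0x7D
s_4 = Round(s_3, k_3) = 0xDE
s_5 = Round(s_4, k_4) = 0xE9

0xE9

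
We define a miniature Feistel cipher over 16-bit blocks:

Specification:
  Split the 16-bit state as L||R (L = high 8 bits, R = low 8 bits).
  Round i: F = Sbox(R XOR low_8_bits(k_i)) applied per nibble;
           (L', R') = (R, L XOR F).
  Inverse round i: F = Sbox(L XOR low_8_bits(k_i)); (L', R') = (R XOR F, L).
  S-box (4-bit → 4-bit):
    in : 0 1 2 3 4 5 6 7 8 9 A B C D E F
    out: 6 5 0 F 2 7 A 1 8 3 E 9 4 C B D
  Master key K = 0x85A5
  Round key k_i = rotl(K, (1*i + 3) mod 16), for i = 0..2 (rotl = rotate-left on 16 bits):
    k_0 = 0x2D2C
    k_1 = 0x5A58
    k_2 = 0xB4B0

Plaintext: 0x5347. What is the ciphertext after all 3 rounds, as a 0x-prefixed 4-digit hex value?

s_0 = plaintext = 0x5347
s_1 = Round(s_0, k_0) = 0x47FA
s_2 = Round(s_1, k_1) = 0xFAA7
s_3 = Round(s_2, k_2) = 0xA7AB

0xA7AB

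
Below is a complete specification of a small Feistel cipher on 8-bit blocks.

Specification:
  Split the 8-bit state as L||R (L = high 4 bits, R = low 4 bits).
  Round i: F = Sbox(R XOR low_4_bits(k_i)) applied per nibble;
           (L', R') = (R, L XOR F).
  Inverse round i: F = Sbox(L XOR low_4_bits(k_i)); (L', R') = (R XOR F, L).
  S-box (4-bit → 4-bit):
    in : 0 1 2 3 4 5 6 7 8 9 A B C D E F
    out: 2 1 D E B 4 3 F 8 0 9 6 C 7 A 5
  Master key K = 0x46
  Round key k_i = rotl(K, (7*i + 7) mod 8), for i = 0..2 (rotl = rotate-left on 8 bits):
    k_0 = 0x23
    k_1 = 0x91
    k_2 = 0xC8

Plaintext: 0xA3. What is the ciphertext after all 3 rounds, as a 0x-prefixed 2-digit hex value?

s_0 = plaintext = 0xA3
s_1 = Round(s_0, k_0) = 0x38
s_2 = Round(s_1, k_1) = 0x83
s_3 = Round(s_2, k_2) = 0x3E

0x3E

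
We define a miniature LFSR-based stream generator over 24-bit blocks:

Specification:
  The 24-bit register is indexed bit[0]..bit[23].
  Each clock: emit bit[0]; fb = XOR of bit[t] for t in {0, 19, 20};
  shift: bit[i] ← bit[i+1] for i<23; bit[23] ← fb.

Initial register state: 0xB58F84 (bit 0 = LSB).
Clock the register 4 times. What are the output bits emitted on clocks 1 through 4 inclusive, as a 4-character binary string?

reg_0 = 0xB58F84
clock 1: out=0, reg = 0xDAC7C2
clock 2: out=0, reg = 0x6D63E1
clock 3: out=1, reg = 0x36B1F0
clock 4: out=0, reg = 0x9B58F8

0010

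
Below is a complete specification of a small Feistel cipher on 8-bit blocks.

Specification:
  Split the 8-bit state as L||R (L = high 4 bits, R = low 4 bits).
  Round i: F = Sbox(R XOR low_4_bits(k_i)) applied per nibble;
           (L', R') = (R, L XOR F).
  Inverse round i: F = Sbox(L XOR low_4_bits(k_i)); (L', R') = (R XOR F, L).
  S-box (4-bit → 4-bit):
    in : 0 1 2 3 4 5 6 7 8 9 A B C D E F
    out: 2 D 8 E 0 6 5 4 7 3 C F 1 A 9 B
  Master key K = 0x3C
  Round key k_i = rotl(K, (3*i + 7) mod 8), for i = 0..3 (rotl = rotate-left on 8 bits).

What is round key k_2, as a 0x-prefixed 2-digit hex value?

0x87

K = 0x3C
k_0 = rotl(K, (3*0+7) mod 8) = rotl(K, 7) = 0x1E
k_1 = rotl(K, (3*1+7) mod 8) = rotl(K, 2) = 0xF0
k_2 = rotl(K, (3*2+7) mod 8) = rotl(K, 5) = 0x87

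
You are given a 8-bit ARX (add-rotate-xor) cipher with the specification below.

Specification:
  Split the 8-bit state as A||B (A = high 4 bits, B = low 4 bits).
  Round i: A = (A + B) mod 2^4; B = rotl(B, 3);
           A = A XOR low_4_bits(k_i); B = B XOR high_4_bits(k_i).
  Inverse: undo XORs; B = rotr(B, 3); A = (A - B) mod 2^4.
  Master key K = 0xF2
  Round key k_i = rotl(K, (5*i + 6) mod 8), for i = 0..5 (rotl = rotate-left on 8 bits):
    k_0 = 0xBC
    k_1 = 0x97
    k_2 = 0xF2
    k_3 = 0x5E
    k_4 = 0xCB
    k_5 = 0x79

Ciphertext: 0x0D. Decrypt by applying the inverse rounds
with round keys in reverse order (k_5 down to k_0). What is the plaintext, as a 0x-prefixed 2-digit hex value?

0xE8

s_0 = ciphertext = 0x0D
s_1 = InvRound(s_0, k_5) = 0x45
s_2 = InvRound(s_1, k_4) = 0xC3
s_3 = InvRound(s_2, k_3) = 0x6C
s_4 = InvRound(s_3, k_2) = 0xE6
s_5 = InvRound(s_4, k_1) = 0xAF
s_6 = InvRound(s_5, k_0) = 0xE8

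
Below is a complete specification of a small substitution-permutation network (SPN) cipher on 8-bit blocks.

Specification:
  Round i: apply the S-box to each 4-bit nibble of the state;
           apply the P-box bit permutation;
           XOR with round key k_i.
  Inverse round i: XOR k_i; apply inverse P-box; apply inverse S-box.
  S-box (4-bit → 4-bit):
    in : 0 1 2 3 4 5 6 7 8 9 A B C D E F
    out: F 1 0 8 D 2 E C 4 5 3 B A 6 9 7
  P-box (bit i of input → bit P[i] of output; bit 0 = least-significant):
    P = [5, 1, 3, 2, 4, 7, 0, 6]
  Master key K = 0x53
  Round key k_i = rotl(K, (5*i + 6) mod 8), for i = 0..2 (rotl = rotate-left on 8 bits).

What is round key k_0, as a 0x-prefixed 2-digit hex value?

0xD4

K = 0x53
k_0 = rotl(K, (5*0+6) mod 8) = rotl(K, 6) = 0xD4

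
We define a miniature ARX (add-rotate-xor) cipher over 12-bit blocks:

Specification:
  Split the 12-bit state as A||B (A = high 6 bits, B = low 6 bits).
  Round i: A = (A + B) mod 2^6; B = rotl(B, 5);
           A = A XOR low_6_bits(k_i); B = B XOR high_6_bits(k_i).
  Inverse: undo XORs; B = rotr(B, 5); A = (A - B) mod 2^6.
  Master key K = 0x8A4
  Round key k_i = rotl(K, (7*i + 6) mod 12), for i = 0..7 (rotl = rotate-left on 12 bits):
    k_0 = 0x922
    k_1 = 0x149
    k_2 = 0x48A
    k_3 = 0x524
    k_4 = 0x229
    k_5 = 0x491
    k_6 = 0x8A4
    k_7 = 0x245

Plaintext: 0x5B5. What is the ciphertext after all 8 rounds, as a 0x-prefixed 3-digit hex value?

0xB42

s_0 = plaintext = 0x5B5
s_1 = Round(s_0, k_0) = 0xA5E
s_2 = Round(s_1, k_1) = 0x38A
s_3 = Round(s_2, k_2) = 0x497
s_4 = Round(s_3, k_3) = 0x37F
s_5 = Round(s_4, k_4) = 0x977
s_6 = Round(s_5, k_5) = 0x369
s_7 = Round(s_6, k_6) = 0x496
s_8 = Round(s_7, k_7) = 0xB42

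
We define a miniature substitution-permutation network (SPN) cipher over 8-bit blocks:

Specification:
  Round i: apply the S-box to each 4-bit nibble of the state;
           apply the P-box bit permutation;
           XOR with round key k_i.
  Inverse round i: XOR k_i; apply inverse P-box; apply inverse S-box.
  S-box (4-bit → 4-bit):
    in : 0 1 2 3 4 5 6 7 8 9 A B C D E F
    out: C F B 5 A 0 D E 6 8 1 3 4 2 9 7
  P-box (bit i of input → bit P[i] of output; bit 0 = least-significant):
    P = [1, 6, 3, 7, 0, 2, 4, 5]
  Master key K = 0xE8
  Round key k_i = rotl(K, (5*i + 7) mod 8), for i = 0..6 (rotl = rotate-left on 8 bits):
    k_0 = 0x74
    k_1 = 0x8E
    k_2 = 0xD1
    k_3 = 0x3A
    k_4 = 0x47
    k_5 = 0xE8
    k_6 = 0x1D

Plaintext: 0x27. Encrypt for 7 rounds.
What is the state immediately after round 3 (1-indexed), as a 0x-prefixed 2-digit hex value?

0x76

s_0 = plaintext = 0x27
s_1 = Round(s_0, k_0) = 0x99
s_2 = Round(s_1, k_1) = 0x2E
s_3 = Round(s_2, k_2) = 0x76
s_4 = Round(s_3, k_3) = 0x84
s_5 = Round(s_4, k_4) = 0x93
s_6 = Round(s_5, k_5) = 0xC2
s_7 = Round(s_6, k_6) = 0xCF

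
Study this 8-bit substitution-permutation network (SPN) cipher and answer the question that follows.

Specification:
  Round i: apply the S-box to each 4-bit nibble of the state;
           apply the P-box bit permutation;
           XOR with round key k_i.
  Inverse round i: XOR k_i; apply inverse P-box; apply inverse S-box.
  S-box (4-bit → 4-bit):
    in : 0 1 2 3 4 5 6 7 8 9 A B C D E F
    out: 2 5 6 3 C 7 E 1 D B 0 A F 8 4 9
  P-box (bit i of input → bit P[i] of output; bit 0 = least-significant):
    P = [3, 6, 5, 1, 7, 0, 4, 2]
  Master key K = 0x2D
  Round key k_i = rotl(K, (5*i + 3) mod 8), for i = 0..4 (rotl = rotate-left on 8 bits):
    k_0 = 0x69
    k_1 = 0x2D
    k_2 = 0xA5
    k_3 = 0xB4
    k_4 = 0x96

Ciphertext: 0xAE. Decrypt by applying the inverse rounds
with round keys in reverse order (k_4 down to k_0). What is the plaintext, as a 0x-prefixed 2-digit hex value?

s_0 = ciphertext = 0xAE
s_1 = InvRound(s_0, k_4) = 0xE1
s_2 = InvRound(s_1, k_3) = 0x60
s_3 = InvRound(s_2, k_2) = 0x90
s_4 = InvRound(s_3, k_1) = 0xC1
s_5 = InvRound(s_4, k_0) = 0x71

0x71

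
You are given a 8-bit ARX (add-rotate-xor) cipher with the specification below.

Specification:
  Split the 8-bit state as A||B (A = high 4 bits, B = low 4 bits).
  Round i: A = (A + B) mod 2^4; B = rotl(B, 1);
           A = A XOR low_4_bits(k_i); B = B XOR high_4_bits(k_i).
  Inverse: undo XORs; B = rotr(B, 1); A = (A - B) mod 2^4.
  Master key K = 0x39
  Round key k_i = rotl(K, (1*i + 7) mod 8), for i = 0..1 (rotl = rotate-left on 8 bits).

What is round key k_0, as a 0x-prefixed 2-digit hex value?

K = 0x39
k_0 = rotl(K, (1*0+7) mod 8) = rotl(K, 7) = 0x9C

0x9C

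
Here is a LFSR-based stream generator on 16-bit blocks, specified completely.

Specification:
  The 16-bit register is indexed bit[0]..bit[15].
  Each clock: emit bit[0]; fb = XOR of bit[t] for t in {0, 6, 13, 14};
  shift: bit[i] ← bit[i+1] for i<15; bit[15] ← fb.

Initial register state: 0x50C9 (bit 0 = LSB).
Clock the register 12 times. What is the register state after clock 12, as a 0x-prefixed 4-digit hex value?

reg_0 = 0x50C9
clock 1: out=1, reg = 0xA864
clock 2: out=0, reg = 0x5432
clock 3: out=0, reg = 0xAA19
clock 4: out=1, reg = 0x550C
clock 5: out=0, reg = 0xAA86
clock 6: out=0, reg = 0xD543
clock 7: out=1, reg = 0xEAA1
clock 8: out=1, reg = 0xF550
clock 9: out=0, reg = 0xFAA8
clock 10: out=0, reg = 0x7D54
clock 11: out=0, reg = 0xBEAA
clock 12: out=0, reg = 0xDF55

0xDF55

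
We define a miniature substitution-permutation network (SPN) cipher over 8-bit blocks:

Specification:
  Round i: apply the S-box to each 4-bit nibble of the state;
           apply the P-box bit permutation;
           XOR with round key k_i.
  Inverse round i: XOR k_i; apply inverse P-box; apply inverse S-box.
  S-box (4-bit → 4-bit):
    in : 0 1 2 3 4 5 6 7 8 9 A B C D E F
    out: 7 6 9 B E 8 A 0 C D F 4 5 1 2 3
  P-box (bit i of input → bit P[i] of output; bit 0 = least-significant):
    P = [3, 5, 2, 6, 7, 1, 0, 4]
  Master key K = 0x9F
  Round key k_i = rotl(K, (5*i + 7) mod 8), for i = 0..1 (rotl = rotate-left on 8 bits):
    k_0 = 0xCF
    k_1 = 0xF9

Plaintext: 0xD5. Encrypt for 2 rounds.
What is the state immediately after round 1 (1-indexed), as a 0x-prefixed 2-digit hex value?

s_0 = plaintext = 0xD5
s_1 = Round(s_0, k_0) = 0x0F
s_2 = Round(s_1, k_1) = 0x52

0x0F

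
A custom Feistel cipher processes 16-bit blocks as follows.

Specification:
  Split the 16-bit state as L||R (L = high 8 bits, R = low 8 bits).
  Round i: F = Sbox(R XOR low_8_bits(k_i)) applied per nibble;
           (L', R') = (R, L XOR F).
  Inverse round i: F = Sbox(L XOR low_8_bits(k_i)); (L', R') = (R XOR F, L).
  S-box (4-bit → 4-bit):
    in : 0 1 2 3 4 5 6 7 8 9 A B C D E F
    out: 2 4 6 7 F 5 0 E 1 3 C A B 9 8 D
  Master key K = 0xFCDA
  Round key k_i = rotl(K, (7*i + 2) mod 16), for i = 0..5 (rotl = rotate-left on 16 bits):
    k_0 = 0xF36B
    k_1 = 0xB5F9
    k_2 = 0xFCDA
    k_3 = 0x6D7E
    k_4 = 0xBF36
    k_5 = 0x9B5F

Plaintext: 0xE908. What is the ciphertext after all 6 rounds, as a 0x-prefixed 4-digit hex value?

s_0 = plaintext = 0xE908
s_1 = Round(s_0, k_0) = 0x08EE
s_2 = Round(s_1, k_1) = 0xEE46
s_3 = Round(s_2, k_2) = 0x46D5
s_4 = Round(s_3, k_3) = 0xD58C
s_5 = Round(s_4, k_4) = 0x8C79
s_6 = Round(s_5, k_5) = 0x79EC

0x79EC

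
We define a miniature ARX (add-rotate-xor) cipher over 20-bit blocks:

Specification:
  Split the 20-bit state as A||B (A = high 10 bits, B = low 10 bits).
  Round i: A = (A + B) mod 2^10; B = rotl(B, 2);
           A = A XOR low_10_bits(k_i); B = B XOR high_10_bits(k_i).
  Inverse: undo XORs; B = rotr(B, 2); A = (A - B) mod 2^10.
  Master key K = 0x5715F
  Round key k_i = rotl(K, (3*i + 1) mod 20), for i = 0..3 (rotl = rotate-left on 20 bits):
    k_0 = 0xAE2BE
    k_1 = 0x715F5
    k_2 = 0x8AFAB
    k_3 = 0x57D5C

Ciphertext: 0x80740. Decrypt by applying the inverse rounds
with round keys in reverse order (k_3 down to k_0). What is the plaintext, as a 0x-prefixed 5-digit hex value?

s_0 = ciphertext = 0x80740
s_1 = InvRound(s_0, k_3) = 0xF5B87
s_2 = InvRound(s_1, k_2) = 0x0486B
s_3 = InvRound(s_2, k_1) = 0xDF26B
s_4 = InvRound(s_3, k_0) = 0xA3B34

0xA3B34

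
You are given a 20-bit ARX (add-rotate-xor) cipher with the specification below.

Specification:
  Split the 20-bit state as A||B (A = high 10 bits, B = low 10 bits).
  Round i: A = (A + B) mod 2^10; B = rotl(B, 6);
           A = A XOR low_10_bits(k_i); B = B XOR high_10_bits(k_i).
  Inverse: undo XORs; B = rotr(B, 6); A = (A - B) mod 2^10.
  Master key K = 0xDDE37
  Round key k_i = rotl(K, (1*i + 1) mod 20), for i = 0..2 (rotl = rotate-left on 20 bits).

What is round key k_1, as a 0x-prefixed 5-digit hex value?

K = 0xDDE37
k_0 = rotl(K, (1*0+1) mod 20) = rotl(K, 1) = 0xBBC6F
k_1 = rotl(K, (1*1+1) mod 20) = rotl(K, 2) = 0x778DF

0x778DF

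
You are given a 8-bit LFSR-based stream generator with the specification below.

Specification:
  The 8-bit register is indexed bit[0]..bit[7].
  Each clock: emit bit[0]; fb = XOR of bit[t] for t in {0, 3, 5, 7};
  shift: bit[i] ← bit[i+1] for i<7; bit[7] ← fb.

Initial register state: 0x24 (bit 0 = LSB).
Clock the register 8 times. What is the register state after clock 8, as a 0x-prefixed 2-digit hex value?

0xD7

reg_0 = 0x24
clock 1: out=0, reg = 0x92
clock 2: out=0, reg = 0xC9
clock 3: out=1, reg = 0xE4
clock 4: out=0, reg = 0x72
clock 5: out=0, reg = 0xB9
clock 6: out=1, reg = 0x5C
clock 7: out=0, reg = 0xAE
clock 8: out=0, reg = 0xD7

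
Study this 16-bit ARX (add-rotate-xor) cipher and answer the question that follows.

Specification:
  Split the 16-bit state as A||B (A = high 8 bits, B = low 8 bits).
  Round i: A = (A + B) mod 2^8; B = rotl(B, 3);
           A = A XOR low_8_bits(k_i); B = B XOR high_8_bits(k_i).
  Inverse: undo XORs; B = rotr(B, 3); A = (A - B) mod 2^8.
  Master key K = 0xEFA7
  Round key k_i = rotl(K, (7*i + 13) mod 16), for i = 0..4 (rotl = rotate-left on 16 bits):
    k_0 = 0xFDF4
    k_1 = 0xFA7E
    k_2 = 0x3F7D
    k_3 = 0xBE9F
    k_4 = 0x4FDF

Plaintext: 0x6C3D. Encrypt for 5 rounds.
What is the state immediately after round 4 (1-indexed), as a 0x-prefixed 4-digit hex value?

0x9ED1

s_0 = plaintext = 0x6C3D
s_1 = Round(s_0, k_0) = 0x5D14
s_2 = Round(s_1, k_1) = 0x0F5A
s_3 = Round(s_2, k_2) = 0x14ED
s_4 = Round(s_3, k_3) = 0x9ED1
s_5 = Round(s_4, k_4) = 0xB0C1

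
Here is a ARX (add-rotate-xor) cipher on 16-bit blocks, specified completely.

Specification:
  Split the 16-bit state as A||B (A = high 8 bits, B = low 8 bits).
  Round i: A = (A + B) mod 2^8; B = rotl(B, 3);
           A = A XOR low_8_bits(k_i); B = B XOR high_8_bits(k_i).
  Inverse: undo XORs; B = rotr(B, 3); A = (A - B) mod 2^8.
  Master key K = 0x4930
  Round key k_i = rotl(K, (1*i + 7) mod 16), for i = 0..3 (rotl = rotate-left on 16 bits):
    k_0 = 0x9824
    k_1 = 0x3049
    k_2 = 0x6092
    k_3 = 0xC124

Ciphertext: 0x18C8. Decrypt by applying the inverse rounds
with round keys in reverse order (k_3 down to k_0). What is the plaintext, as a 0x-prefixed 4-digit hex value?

s_0 = ciphertext = 0x18C8
s_1 = InvRound(s_0, k_3) = 0x1B21
s_2 = InvRound(s_1, k_2) = 0x6128
s_3 = InvRound(s_2, k_1) = 0x2503
s_4 = InvRound(s_3, k_0) = 0x8E73

0x8E73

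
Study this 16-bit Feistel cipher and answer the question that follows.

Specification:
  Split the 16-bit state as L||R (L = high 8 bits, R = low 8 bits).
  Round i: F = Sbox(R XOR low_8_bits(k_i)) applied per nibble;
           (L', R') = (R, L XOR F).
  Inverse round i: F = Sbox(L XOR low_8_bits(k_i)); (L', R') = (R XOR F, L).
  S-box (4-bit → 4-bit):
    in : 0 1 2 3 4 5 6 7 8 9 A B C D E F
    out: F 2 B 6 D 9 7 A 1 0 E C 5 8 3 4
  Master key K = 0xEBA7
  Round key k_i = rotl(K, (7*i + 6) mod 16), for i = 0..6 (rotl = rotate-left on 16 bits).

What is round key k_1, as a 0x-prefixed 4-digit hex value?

K = 0xEBA7
k_0 = rotl(K, (7*0+6) mod 16) = rotl(K, 6) = 0xE9FA
k_1 = rotl(K, (7*1+6) mod 16) = rotl(K, 13) = 0xFD74

0xFD74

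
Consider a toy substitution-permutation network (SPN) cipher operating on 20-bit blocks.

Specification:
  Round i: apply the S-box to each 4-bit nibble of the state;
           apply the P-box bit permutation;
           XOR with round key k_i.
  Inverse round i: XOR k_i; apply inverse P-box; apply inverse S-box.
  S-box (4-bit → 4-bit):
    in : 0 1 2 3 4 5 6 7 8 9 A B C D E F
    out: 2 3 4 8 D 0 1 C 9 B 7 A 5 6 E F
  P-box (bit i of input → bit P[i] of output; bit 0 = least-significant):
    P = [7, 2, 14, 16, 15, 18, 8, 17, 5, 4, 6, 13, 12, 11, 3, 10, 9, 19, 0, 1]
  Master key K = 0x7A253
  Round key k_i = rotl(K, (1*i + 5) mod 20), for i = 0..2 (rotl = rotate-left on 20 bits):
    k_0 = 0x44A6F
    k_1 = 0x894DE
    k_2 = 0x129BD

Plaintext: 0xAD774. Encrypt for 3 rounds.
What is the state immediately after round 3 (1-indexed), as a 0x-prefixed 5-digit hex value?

s_0 = plaintext = 0xAD774
s_1 = Round(s_0, k_0) = 0xF21A6
s_2 = Round(s_1, k_1) = 0x41765
s_3 = Round(s_2, k_2) = 0x193FE

0x193FE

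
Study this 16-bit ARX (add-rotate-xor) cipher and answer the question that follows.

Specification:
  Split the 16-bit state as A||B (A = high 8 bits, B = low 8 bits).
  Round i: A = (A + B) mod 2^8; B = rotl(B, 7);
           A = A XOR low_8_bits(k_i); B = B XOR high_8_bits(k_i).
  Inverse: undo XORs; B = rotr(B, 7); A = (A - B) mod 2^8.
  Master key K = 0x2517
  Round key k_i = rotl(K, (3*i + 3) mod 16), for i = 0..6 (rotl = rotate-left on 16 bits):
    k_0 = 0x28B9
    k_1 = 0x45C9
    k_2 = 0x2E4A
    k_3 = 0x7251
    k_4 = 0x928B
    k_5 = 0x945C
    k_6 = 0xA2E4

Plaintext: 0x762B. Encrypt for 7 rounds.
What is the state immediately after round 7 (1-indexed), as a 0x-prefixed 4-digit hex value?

0x6F3C

s_0 = plaintext = 0x762B
s_1 = Round(s_0, k_0) = 0x18BD
s_2 = Round(s_1, k_1) = 0x1C9B
s_3 = Round(s_2, k_2) = 0xFDE3
s_4 = Round(s_3, k_3) = 0xB183
s_5 = Round(s_4, k_4) = 0xBF53
s_6 = Round(s_5, k_5) = 0x4E3D
s_7 = Round(s_6, k_6) = 0x6F3C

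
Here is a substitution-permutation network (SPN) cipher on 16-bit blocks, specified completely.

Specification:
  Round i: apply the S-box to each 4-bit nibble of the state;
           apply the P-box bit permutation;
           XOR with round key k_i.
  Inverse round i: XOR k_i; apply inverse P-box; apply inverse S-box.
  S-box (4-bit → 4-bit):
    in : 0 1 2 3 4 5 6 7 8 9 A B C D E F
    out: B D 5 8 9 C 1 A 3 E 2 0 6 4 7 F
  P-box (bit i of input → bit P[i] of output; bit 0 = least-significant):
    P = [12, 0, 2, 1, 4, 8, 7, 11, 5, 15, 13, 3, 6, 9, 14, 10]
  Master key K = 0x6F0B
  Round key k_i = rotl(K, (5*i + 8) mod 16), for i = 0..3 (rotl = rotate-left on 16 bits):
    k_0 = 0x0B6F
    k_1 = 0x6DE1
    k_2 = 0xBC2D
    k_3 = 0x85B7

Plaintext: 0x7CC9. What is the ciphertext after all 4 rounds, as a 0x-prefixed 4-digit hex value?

s_0 = plaintext = 0x7CC9
s_1 = Round(s_0, k_0) = 0xACE8
s_2 = Round(s_1, k_1) = 0xDE70
s_3 = Round(s_2, k_2) = 0x450E
s_4 = Round(s_3, k_3) = 0xB8EA

0xB8EA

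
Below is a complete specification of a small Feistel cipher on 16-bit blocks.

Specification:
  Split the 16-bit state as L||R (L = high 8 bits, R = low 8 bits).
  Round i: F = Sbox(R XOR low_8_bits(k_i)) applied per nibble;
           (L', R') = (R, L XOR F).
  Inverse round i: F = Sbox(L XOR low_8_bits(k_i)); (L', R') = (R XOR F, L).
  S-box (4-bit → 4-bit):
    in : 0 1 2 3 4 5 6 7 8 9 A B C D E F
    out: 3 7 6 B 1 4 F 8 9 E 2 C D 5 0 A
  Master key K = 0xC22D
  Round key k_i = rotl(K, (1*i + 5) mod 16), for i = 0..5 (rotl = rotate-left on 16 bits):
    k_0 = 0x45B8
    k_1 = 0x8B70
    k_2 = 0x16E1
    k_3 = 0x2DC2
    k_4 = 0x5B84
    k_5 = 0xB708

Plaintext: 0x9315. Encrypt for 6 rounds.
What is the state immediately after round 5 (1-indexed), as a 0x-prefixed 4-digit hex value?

0xB362

s_0 = plaintext = 0x9315
s_1 = Round(s_0, k_0) = 0x15B6
s_2 = Round(s_1, k_1) = 0xB6CA
s_3 = Round(s_2, k_2) = 0xCADA
s_4 = Round(s_3, k_3) = 0xDAB3
s_5 = Round(s_4, k_4) = 0xB362
s_6 = Round(s_5, k_5) = 0x6241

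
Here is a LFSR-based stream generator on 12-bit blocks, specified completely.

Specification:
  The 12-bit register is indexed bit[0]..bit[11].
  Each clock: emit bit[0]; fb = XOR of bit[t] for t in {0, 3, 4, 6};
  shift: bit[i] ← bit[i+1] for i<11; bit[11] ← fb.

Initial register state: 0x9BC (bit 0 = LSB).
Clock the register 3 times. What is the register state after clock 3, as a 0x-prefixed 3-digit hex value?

0xD37

reg_0 = 0x9BC
clock 1: out=0, reg = 0x4DE
clock 2: out=0, reg = 0xA6F
clock 3: out=1, reg = 0xD37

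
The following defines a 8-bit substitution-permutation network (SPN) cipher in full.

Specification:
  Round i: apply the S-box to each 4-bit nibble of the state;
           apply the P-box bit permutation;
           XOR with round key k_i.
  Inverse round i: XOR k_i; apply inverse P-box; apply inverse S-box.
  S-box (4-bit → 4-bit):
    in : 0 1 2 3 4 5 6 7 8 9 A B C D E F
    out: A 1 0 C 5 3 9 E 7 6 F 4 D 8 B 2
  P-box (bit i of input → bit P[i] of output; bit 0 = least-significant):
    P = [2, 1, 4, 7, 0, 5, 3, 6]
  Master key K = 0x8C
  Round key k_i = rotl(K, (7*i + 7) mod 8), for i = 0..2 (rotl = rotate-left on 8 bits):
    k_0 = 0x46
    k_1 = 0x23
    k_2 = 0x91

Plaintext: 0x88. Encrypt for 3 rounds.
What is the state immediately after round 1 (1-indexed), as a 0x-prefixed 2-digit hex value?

0x79

s_0 = plaintext = 0x88
s_1 = Round(s_0, k_0) = 0x79
s_2 = Round(s_1, k_1) = 0x59
s_3 = Round(s_2, k_2) = 0xA2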